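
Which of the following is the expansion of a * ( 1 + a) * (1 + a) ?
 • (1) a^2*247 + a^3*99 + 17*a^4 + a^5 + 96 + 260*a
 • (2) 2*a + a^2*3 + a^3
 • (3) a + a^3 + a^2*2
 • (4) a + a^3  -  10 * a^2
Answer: 3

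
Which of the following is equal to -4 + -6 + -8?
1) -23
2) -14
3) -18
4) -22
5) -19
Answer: 3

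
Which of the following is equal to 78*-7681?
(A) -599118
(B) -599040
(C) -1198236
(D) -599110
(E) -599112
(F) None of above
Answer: A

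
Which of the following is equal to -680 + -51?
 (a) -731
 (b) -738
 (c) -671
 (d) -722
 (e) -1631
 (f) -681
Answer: a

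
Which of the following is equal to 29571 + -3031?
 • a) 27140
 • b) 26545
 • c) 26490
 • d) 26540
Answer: d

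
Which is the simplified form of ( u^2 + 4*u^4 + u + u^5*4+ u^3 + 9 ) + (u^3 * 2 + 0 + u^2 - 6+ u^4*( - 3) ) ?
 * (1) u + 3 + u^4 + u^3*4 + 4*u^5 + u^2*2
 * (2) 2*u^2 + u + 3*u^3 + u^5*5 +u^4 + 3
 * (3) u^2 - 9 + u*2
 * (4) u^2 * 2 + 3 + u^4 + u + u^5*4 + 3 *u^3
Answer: 4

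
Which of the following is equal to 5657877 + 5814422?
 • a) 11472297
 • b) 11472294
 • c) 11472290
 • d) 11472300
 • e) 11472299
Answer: e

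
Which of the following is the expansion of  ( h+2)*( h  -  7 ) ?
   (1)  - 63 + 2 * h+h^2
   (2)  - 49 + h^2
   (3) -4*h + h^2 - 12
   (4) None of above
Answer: 4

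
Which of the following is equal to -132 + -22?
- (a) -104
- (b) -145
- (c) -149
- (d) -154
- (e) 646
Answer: d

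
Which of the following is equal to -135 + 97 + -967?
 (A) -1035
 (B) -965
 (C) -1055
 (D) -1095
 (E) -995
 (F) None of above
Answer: F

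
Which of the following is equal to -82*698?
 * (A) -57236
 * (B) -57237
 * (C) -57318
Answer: A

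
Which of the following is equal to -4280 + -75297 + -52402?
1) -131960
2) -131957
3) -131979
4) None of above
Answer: 3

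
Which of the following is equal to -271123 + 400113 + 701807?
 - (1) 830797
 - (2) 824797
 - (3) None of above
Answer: 1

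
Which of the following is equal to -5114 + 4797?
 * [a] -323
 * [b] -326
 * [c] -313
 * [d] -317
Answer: d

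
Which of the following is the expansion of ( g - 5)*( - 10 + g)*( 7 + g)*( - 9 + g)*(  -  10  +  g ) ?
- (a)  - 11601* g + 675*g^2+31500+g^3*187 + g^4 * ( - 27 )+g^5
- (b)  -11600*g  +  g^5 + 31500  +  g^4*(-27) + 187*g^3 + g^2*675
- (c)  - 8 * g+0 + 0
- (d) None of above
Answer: b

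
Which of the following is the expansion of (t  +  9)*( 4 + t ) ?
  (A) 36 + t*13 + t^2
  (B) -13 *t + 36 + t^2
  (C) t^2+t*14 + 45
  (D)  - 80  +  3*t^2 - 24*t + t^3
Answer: A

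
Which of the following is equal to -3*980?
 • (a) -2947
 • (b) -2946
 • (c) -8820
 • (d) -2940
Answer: d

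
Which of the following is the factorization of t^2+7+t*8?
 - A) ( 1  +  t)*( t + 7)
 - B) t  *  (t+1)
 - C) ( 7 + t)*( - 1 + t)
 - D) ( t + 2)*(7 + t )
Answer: A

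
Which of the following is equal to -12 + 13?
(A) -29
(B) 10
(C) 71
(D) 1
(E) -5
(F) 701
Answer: D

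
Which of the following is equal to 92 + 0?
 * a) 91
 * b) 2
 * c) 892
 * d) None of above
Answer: d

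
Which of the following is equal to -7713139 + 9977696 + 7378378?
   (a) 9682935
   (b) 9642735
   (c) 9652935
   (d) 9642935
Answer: d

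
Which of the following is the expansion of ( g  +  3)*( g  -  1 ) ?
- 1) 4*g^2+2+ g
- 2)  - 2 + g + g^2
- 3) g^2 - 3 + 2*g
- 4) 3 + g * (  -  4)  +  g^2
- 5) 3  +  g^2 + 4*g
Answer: 3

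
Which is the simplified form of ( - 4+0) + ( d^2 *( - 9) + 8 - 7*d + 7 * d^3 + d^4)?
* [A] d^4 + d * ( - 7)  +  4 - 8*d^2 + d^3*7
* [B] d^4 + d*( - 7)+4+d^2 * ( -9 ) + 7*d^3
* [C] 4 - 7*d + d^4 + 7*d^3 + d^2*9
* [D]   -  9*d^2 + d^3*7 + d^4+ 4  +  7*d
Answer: B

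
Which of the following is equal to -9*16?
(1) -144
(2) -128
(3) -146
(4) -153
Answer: 1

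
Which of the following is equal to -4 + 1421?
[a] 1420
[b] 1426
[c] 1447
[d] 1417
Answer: d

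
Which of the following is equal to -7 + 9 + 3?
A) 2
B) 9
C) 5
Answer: C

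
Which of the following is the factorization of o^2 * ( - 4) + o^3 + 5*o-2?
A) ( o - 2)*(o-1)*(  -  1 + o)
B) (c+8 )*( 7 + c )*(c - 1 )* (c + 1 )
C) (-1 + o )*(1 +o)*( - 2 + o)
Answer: A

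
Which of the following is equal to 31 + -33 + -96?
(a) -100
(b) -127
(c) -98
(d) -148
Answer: c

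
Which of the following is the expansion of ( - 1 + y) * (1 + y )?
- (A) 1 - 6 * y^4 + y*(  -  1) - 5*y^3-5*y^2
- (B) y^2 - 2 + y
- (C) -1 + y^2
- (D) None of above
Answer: C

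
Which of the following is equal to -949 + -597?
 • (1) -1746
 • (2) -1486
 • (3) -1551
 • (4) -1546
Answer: 4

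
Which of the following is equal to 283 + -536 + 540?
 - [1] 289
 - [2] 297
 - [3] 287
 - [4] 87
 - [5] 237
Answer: 3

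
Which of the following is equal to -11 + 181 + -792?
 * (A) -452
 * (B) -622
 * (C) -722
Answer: B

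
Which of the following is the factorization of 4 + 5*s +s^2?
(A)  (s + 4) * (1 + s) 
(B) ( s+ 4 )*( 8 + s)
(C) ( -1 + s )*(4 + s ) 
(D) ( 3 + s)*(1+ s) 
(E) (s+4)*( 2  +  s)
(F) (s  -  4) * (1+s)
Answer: A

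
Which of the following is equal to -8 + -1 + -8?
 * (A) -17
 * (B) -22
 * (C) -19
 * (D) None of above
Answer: A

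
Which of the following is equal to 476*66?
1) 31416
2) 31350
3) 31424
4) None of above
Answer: 1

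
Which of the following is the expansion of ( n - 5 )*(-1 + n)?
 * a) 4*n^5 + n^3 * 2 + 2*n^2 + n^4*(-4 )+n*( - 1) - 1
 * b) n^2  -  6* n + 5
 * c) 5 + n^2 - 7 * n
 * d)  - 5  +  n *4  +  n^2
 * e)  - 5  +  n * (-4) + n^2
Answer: b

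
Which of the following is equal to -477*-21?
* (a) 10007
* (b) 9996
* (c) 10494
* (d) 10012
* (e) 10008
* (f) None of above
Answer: f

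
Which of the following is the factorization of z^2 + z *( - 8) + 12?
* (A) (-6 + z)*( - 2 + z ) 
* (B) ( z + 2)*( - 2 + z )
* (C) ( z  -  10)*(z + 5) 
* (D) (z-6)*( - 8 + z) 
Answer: A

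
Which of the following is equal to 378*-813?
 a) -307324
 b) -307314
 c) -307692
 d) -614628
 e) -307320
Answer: b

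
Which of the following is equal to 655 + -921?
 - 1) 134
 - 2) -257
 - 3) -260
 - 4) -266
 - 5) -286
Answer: 4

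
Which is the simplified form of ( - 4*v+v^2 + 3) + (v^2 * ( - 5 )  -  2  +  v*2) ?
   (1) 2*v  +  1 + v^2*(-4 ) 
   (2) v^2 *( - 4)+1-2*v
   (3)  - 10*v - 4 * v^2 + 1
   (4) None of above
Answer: 2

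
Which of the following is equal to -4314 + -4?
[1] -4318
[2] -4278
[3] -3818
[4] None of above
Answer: 1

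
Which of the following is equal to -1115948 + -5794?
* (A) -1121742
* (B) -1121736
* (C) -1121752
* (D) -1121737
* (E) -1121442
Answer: A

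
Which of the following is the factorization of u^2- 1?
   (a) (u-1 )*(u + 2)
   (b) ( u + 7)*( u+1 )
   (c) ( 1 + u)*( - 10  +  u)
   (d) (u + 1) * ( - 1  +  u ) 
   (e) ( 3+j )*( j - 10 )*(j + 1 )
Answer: d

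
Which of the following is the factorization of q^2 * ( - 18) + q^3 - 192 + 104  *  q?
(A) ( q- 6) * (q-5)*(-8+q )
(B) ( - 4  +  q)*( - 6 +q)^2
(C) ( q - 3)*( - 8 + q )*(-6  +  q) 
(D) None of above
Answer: D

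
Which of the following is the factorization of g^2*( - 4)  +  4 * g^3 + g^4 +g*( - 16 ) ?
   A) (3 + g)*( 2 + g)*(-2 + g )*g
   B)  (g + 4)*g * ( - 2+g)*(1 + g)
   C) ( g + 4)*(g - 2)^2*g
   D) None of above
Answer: D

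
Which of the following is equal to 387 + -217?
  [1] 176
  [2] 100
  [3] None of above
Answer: 3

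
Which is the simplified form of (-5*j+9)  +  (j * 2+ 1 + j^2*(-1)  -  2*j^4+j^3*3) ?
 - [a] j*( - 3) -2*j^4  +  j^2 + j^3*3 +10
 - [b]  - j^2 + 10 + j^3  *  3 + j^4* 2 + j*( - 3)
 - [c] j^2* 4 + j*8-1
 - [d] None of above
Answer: d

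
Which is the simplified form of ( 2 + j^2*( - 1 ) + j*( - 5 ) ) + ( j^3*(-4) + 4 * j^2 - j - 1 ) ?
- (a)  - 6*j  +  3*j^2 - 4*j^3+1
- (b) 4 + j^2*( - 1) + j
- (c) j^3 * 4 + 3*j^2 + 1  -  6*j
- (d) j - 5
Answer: a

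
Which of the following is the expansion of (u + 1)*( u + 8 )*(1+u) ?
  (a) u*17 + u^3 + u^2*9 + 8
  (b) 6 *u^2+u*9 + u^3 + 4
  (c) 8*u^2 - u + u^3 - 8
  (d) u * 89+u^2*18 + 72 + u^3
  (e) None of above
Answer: e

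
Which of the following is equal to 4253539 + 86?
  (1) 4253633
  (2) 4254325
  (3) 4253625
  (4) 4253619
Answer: 3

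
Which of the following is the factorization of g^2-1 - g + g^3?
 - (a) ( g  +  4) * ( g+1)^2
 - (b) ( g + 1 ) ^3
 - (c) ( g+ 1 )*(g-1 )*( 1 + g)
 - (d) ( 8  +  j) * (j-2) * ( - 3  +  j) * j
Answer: c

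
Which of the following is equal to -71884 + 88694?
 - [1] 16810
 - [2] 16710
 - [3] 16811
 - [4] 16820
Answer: 1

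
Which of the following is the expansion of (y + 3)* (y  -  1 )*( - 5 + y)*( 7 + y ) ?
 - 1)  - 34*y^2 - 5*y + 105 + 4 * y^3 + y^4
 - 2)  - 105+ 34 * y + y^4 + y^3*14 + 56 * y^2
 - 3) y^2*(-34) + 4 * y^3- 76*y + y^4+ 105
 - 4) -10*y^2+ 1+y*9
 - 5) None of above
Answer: 3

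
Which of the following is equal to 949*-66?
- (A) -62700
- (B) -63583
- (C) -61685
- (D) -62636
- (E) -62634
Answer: E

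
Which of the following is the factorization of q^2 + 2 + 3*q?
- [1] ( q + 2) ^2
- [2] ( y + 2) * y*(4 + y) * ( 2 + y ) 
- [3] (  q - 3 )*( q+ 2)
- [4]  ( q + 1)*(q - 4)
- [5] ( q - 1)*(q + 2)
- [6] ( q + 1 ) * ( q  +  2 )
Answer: 6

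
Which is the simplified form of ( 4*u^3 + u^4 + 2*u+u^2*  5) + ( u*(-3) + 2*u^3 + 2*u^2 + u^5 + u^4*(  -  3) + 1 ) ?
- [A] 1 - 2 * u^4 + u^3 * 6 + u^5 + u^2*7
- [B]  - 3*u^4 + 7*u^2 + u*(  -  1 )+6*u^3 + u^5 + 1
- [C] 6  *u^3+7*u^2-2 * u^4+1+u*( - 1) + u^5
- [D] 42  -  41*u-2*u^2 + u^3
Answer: C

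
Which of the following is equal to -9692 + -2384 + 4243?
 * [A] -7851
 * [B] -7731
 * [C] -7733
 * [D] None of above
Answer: D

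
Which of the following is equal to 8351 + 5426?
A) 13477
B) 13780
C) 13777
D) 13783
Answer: C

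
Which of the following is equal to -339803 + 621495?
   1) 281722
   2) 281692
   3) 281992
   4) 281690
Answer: 2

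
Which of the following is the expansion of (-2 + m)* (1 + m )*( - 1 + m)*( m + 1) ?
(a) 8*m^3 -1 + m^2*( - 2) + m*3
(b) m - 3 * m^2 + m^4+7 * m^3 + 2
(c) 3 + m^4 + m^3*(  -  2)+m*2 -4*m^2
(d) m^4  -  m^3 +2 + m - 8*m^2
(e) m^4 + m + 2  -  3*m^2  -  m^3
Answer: e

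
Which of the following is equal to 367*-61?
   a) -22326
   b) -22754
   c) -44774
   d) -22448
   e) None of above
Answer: e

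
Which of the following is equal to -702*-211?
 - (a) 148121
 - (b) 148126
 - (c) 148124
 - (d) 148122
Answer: d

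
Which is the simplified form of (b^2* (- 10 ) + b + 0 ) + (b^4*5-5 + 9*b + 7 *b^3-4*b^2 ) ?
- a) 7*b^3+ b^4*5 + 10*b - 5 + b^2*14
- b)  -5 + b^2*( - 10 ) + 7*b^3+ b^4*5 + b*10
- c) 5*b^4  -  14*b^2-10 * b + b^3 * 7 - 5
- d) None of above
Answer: d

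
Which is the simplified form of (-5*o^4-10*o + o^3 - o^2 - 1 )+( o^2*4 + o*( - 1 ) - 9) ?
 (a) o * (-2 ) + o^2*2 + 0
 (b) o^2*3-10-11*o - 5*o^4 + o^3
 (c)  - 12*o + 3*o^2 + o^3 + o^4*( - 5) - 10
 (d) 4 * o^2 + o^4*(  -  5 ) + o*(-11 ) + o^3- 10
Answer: b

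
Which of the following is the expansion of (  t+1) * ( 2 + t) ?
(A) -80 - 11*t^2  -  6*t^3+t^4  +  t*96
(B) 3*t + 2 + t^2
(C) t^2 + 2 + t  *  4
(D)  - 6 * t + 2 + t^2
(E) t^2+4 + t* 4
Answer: B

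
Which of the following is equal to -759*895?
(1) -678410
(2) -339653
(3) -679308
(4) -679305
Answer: 4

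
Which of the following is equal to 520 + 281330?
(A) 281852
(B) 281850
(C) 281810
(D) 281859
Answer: B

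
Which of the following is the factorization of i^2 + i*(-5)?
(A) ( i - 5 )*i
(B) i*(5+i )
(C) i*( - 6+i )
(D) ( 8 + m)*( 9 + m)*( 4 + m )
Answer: A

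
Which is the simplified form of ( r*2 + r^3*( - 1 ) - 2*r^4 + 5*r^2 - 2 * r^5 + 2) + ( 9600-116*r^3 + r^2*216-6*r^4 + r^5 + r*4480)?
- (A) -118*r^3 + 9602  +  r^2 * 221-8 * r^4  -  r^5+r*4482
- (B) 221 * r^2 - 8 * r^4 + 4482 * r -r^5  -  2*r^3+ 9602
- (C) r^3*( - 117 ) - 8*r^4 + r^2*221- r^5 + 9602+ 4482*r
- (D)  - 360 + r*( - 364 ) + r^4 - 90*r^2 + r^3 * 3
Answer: C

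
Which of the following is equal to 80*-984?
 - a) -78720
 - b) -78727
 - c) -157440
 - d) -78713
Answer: a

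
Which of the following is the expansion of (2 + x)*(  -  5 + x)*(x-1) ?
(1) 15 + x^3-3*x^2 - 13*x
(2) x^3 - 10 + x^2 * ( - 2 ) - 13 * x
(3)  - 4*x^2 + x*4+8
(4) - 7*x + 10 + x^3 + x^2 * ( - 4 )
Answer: 4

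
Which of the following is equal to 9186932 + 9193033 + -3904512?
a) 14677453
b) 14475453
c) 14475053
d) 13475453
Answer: b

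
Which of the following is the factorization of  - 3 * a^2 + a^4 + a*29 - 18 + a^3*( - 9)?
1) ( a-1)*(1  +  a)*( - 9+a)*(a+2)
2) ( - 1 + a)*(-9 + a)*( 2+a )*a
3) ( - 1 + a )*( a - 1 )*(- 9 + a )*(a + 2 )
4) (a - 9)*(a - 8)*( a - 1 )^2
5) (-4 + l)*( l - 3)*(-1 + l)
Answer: 3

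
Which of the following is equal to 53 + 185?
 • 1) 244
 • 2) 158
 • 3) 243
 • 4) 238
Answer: 4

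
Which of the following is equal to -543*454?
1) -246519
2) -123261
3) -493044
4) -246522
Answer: 4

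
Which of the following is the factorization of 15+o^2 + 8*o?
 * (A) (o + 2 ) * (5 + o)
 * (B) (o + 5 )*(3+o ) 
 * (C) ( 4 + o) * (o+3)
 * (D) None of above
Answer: B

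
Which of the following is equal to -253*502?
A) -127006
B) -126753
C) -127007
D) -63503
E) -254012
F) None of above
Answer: A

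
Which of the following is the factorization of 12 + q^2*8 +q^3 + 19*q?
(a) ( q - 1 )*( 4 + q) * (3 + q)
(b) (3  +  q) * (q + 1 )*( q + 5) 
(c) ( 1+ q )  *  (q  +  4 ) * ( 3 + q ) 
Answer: c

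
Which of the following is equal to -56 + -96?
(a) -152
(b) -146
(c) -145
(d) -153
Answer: a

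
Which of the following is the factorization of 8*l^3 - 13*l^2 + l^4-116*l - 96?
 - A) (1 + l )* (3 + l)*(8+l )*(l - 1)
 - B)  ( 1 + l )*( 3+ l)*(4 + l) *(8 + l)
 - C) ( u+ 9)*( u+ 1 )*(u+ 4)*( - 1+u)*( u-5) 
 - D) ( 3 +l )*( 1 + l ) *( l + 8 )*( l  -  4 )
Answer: D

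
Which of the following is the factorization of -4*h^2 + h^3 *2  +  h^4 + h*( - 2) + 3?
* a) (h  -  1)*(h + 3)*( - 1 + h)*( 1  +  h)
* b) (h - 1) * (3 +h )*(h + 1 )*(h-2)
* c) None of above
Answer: a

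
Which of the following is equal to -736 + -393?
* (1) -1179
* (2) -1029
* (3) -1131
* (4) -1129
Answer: 4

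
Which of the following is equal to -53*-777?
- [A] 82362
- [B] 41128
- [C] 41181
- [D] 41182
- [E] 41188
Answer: C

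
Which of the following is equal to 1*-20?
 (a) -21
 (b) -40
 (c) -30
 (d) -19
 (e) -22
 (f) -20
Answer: f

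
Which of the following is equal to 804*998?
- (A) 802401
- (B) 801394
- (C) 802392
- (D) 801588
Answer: C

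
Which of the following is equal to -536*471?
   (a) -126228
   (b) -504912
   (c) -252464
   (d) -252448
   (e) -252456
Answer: e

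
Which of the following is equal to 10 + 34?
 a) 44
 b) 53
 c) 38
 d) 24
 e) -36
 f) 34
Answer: a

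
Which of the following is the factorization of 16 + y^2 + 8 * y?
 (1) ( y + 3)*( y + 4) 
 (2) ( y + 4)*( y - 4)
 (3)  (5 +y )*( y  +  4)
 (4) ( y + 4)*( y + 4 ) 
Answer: 4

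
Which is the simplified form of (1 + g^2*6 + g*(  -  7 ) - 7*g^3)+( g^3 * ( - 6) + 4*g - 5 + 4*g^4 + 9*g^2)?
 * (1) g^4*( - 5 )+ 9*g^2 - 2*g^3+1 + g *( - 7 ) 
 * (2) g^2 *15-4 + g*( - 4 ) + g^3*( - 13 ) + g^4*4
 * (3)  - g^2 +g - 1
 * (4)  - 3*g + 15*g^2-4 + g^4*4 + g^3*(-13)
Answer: 4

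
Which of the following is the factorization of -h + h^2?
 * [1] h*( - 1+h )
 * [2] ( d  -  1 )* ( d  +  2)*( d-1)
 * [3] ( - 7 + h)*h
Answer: 1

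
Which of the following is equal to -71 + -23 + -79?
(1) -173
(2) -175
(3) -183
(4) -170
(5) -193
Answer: 1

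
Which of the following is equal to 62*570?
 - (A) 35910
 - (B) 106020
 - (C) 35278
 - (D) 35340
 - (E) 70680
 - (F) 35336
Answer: D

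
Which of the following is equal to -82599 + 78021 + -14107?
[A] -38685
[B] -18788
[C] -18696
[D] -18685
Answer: D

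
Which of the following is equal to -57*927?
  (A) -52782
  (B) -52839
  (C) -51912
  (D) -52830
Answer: B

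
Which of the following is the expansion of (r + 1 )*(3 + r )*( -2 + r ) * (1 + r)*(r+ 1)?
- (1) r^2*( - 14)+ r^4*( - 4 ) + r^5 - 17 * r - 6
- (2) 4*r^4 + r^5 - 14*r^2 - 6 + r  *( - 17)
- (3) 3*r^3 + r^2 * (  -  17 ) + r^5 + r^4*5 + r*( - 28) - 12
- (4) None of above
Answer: 2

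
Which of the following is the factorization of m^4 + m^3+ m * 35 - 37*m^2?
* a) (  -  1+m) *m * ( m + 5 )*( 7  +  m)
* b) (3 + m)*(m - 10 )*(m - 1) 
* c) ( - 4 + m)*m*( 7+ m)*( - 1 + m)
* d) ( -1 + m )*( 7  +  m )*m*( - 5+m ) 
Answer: d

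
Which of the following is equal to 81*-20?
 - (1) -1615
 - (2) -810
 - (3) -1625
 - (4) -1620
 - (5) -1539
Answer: 4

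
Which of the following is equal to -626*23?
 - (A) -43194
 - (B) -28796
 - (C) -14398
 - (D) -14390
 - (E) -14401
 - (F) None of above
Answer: C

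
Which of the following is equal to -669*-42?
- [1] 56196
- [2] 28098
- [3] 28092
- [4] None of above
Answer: 2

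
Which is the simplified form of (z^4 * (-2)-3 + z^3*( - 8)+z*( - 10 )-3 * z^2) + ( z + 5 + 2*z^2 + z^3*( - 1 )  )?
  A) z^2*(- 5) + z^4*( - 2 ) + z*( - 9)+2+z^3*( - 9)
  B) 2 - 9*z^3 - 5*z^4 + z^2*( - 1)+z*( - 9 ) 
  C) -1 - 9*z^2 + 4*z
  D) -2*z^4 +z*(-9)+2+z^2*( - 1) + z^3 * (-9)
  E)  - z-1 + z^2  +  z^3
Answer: D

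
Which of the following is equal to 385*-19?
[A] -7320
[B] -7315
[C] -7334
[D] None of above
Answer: B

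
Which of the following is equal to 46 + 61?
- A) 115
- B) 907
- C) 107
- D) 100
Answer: C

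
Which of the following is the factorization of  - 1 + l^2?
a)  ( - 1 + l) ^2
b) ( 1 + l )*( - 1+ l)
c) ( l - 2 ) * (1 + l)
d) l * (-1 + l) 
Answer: b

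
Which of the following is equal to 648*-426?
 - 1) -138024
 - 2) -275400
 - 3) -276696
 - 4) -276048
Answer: 4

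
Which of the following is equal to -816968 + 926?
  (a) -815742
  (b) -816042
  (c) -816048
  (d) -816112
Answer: b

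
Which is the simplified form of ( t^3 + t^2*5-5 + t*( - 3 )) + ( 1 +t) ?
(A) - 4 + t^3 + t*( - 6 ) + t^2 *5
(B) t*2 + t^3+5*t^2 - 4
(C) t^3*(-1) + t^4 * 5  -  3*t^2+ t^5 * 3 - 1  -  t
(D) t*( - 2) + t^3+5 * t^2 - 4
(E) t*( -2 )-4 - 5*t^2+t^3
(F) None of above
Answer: D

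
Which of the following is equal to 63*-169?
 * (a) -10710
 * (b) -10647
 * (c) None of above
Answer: b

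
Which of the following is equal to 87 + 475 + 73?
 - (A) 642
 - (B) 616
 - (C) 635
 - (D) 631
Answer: C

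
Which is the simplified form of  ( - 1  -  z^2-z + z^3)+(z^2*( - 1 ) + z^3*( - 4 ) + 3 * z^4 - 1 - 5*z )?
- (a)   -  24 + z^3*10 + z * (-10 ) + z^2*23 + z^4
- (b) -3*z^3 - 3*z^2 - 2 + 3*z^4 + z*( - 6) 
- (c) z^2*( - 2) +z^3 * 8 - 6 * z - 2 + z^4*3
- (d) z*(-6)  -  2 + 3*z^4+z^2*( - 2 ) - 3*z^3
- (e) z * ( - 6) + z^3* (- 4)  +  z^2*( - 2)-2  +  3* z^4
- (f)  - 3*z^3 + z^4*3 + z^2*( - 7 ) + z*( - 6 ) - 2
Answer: d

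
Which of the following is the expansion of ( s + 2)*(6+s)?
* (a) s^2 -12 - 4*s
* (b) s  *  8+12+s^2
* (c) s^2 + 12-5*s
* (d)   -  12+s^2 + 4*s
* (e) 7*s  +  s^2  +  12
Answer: b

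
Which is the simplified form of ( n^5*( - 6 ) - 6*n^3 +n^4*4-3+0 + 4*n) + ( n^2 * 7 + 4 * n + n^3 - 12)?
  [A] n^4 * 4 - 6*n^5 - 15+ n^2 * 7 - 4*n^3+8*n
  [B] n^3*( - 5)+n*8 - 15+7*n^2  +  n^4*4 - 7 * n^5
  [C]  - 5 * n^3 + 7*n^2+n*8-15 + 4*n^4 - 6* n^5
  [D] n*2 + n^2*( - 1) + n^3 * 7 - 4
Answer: C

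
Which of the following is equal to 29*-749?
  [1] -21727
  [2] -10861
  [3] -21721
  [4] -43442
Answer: 3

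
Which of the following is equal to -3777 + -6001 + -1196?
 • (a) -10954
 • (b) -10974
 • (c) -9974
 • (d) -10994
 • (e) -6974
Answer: b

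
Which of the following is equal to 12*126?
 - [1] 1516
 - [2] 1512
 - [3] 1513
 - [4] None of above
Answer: 2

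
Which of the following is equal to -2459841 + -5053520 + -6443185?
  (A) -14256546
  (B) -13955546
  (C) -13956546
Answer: C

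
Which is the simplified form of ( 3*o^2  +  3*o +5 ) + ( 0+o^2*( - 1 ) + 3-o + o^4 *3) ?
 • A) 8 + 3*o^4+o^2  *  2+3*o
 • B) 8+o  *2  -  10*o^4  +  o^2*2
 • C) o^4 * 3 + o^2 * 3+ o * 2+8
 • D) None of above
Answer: D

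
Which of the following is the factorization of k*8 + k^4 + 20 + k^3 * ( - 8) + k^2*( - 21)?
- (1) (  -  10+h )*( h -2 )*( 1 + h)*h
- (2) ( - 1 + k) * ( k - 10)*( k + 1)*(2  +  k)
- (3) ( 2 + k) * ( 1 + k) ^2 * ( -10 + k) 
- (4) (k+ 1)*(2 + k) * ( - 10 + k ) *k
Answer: 2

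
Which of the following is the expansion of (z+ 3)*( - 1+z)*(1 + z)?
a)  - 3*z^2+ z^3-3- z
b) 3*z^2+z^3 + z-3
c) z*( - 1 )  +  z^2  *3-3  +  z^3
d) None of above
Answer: c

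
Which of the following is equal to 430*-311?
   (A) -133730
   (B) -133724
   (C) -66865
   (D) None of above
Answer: A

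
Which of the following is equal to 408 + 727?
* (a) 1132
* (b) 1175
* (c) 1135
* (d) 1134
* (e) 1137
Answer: c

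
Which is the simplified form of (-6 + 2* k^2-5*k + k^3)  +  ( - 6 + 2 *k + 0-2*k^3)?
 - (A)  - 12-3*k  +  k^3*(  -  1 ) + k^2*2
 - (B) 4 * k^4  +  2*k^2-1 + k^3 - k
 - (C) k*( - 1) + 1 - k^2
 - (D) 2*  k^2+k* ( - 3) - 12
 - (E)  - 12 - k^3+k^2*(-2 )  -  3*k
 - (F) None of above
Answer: A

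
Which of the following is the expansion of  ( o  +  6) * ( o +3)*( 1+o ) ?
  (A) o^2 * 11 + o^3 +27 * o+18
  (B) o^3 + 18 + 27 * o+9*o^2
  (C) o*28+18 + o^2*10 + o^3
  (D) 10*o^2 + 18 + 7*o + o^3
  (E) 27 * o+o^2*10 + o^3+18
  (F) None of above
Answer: E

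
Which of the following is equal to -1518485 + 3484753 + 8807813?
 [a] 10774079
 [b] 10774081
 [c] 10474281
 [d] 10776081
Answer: b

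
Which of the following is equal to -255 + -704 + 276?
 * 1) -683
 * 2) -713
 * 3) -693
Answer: 1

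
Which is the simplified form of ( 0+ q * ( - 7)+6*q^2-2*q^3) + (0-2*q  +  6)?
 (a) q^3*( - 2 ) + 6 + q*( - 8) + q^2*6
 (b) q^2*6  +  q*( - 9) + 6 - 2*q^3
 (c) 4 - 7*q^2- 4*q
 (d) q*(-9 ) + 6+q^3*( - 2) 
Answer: b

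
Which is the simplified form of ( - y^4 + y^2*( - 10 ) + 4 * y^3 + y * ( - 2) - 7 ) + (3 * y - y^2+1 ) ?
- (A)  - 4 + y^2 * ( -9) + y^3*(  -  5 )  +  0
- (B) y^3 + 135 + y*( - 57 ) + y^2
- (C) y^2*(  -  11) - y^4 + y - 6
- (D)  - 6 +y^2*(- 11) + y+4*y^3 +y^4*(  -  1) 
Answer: D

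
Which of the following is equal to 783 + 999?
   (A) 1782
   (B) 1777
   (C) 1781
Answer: A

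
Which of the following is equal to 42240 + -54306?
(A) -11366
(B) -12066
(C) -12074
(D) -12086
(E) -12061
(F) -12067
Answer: B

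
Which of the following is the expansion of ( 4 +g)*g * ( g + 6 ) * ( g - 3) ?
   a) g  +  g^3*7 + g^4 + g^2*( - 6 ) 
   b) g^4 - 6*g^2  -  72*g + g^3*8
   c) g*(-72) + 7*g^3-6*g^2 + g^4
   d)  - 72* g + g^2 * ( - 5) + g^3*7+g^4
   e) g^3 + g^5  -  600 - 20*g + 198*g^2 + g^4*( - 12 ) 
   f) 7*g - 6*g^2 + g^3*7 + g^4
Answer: c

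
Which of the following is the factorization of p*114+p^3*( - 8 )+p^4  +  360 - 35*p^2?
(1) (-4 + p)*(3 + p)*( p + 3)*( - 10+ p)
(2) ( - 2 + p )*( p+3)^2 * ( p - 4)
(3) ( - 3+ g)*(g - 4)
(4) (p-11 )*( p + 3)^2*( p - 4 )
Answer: 1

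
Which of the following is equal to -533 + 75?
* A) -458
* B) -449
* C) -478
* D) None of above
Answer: A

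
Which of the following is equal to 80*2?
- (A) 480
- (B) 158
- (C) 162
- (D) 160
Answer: D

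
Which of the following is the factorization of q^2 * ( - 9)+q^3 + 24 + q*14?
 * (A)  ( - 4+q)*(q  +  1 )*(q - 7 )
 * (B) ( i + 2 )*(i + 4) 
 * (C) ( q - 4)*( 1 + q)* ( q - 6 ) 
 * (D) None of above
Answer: C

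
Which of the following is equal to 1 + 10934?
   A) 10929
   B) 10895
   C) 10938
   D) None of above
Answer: D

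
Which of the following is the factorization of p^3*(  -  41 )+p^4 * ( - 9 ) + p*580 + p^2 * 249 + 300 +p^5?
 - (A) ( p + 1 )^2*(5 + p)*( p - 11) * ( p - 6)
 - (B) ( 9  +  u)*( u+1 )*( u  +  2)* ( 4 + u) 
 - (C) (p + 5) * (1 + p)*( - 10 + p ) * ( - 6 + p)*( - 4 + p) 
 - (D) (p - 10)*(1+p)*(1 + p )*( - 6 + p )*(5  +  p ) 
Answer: D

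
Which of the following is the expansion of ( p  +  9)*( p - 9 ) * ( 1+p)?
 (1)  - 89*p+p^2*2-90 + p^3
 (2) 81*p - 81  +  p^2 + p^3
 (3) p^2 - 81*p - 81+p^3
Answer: 3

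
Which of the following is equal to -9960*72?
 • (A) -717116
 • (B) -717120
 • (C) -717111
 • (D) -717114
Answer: B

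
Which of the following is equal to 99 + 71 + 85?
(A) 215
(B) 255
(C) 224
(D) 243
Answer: B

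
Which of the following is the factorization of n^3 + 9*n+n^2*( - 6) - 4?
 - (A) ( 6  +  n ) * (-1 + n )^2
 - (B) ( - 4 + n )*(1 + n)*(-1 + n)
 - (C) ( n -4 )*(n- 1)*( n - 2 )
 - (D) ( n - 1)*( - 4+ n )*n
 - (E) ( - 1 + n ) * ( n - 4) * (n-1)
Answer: E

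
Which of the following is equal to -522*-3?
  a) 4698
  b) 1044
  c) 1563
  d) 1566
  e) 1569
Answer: d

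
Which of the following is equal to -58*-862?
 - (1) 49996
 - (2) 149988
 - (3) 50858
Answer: 1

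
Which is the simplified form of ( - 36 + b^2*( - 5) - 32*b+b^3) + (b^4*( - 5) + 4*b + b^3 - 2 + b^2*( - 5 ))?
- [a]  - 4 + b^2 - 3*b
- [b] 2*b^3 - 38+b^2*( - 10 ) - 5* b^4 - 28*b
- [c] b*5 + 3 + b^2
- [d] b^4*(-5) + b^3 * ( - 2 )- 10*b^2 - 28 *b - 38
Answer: b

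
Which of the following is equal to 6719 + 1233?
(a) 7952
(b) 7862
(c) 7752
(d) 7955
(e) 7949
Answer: a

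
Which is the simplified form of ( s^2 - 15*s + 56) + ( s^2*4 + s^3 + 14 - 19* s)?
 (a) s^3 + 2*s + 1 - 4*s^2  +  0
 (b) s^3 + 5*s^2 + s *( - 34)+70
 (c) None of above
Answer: b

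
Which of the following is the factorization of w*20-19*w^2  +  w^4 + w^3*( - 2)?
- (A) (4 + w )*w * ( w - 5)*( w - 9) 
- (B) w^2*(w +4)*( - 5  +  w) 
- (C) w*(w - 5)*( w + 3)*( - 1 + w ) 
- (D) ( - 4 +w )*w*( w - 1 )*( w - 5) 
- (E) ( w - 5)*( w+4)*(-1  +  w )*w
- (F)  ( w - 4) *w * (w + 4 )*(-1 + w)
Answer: E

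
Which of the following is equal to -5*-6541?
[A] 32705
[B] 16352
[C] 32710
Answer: A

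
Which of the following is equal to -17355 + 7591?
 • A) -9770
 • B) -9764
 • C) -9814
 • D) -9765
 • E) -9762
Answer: B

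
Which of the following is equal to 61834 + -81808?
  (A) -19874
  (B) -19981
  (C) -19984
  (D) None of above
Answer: D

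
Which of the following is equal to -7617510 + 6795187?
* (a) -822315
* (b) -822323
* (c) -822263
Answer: b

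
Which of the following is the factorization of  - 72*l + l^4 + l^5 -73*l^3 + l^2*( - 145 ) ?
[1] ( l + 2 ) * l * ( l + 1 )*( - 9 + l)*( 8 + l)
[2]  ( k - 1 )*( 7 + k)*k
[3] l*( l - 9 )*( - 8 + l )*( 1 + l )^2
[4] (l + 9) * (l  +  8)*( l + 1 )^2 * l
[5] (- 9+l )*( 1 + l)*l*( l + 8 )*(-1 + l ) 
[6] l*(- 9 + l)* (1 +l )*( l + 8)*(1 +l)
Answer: 6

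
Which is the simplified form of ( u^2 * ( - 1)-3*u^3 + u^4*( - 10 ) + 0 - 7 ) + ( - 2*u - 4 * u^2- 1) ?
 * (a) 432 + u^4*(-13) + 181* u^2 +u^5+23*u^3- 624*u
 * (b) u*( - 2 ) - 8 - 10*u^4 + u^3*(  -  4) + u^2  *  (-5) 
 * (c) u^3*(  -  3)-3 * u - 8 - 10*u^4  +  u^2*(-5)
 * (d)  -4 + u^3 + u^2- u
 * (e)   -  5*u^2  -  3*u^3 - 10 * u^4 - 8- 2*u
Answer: e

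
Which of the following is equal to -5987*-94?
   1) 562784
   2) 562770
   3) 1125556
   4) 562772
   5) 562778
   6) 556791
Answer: 5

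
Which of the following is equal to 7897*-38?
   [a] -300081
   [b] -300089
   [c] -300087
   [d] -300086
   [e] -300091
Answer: d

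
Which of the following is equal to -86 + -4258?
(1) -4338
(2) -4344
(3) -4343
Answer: 2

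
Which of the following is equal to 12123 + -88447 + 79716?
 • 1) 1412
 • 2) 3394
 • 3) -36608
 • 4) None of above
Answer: 4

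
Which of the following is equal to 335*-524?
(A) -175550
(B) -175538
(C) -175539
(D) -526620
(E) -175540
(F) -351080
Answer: E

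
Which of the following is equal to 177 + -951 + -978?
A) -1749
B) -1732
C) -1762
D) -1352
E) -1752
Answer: E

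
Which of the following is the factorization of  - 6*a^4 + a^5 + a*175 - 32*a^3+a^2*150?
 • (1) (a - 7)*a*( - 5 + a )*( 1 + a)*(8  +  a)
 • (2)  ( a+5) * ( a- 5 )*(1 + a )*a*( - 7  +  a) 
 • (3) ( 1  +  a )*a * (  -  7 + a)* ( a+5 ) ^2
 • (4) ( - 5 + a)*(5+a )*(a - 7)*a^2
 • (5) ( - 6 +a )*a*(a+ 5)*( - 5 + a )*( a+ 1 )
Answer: 2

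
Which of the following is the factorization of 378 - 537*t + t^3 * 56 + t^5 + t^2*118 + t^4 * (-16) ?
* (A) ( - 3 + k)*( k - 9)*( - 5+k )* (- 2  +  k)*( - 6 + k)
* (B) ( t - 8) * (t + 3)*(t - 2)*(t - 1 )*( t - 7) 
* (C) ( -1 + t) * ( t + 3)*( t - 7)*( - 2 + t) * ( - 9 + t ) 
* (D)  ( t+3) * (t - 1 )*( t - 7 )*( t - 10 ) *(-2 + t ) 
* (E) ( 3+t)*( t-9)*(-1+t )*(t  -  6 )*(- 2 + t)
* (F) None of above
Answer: C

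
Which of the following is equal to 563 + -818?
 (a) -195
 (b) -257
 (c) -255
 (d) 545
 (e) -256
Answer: c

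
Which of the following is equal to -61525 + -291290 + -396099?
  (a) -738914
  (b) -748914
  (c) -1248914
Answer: b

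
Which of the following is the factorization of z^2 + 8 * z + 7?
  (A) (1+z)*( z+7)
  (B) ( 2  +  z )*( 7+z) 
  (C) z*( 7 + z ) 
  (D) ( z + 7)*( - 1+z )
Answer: A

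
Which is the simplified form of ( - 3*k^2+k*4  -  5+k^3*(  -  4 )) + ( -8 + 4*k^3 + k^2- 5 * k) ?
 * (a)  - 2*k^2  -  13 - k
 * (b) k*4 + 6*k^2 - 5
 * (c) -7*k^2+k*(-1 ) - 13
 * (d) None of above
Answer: a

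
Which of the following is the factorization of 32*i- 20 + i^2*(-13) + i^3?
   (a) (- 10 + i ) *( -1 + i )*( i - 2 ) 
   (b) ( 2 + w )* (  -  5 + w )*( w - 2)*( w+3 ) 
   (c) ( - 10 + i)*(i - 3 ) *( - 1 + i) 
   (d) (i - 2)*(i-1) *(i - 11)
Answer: a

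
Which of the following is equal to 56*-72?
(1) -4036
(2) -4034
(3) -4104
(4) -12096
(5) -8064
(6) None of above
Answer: 6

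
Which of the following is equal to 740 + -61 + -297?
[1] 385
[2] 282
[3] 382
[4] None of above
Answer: 3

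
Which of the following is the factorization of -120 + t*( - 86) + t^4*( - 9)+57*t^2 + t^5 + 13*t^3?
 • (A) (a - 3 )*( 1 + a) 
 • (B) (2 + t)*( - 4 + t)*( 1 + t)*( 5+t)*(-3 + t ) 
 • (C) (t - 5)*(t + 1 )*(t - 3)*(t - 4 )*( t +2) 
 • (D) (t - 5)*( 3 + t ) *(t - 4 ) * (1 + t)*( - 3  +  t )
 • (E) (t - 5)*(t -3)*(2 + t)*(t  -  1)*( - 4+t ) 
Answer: C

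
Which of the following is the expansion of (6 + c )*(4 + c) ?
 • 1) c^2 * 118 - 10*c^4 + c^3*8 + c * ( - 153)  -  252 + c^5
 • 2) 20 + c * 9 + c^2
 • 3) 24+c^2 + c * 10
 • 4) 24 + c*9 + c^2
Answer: 3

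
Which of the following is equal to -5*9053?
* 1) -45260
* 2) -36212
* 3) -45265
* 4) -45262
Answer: 3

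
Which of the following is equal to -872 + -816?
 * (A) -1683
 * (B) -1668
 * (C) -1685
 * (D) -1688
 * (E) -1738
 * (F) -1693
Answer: D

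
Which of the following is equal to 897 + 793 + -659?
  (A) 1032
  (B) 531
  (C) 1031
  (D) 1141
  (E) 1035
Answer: C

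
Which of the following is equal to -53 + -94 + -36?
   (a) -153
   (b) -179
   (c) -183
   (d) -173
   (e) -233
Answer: c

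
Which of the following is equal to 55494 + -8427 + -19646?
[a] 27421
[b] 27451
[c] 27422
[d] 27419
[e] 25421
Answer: a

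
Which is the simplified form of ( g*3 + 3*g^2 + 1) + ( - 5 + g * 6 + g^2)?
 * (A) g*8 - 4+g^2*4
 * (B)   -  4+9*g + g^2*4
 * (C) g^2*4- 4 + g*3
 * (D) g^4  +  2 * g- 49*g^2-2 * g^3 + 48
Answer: B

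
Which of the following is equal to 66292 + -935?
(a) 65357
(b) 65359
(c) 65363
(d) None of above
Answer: a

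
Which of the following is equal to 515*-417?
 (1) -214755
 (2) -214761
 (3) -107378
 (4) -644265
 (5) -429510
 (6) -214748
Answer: 1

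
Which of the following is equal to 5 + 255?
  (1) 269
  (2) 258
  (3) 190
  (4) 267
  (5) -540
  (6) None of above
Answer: 6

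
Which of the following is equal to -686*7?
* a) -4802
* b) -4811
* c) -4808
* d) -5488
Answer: a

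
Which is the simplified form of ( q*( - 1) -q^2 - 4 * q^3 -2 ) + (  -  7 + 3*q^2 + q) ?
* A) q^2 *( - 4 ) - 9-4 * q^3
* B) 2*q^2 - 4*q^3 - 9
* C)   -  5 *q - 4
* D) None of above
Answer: B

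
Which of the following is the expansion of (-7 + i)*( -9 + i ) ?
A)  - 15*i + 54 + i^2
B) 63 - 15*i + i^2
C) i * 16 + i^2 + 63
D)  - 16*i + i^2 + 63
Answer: D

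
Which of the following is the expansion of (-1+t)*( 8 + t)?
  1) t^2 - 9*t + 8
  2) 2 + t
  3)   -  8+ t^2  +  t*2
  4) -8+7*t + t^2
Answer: 4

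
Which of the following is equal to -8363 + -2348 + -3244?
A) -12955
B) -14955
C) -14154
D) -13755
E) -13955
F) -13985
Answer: E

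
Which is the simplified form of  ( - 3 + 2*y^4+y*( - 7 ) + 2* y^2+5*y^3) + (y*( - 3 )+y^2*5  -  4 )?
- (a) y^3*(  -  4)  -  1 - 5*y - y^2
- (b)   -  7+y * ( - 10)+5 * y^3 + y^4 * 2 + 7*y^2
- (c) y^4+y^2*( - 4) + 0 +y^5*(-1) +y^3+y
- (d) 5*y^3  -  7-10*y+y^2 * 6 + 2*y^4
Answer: b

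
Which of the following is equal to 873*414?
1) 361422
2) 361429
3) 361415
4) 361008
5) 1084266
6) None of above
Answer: 1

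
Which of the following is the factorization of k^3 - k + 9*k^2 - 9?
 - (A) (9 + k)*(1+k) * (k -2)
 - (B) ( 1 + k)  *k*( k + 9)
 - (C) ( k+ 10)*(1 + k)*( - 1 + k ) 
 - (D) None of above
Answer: D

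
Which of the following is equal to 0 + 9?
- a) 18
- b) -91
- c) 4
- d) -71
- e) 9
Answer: e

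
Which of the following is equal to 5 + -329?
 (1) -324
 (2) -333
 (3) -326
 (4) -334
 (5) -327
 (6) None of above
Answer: 1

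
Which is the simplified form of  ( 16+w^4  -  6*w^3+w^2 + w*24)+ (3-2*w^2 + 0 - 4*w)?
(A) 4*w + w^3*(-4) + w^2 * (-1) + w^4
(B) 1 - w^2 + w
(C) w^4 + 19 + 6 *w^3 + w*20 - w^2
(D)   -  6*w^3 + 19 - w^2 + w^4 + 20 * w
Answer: D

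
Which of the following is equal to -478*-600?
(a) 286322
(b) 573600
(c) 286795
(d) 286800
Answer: d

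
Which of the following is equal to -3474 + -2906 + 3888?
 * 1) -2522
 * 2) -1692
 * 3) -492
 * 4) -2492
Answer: 4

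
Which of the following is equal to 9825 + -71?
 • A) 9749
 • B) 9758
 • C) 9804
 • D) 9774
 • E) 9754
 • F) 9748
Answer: E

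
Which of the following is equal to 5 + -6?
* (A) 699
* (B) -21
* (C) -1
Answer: C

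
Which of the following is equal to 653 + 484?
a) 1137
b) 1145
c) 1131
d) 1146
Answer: a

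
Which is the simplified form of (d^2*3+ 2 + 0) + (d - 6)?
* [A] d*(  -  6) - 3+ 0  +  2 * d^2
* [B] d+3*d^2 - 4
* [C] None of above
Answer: B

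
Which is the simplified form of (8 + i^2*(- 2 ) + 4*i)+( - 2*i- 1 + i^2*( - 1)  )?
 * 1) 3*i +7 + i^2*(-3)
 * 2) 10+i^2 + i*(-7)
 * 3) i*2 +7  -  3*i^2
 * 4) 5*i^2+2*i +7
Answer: 3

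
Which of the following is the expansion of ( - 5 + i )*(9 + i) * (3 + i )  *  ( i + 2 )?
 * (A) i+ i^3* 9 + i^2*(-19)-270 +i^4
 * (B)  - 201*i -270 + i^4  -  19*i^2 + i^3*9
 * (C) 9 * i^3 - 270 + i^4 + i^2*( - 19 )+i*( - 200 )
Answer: B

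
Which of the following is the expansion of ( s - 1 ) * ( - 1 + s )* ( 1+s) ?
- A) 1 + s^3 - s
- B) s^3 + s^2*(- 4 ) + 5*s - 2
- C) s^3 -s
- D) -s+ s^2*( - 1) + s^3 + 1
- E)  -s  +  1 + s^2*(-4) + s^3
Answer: D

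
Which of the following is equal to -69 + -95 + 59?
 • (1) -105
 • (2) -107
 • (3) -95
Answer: 1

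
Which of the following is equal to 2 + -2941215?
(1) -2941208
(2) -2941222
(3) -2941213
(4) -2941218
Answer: 3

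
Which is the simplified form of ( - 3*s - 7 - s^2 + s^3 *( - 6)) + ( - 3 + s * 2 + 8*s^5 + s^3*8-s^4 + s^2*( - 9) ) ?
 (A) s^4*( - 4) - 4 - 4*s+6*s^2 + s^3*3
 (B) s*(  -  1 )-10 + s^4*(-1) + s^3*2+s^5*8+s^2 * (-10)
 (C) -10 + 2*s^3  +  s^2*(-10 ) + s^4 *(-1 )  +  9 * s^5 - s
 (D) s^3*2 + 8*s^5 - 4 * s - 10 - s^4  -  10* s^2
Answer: B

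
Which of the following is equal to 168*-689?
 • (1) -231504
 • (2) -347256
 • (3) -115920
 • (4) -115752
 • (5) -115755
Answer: 4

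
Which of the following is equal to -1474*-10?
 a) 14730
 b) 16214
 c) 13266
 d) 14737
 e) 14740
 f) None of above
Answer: e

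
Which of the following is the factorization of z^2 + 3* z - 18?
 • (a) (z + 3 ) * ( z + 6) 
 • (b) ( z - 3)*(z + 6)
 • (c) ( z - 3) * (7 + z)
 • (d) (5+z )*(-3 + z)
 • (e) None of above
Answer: b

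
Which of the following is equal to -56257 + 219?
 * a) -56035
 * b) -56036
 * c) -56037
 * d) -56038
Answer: d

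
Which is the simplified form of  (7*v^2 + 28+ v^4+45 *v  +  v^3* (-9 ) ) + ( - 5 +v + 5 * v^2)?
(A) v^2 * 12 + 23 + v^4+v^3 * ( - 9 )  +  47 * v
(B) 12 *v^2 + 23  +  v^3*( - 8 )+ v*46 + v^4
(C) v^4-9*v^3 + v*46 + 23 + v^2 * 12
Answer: C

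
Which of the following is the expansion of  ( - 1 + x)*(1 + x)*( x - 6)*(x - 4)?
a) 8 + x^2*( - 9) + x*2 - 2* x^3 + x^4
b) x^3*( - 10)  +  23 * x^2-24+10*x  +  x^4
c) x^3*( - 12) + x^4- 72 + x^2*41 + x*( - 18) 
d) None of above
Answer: b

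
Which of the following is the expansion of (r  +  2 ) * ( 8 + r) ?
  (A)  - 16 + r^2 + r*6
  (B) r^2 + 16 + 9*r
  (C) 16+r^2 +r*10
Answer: C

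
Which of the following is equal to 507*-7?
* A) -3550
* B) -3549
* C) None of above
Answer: B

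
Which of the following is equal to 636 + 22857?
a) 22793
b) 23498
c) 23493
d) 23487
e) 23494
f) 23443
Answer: c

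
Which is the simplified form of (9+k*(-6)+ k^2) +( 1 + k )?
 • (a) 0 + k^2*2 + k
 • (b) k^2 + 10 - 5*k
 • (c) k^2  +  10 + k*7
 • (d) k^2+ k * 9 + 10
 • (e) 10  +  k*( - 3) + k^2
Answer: b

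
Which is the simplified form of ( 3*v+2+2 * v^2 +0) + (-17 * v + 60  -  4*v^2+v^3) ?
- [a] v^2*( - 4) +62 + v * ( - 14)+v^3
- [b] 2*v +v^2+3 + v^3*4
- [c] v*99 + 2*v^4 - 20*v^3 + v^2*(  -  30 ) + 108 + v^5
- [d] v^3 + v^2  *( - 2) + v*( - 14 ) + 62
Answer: d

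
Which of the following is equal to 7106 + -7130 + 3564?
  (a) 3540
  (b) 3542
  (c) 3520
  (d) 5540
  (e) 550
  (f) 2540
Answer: a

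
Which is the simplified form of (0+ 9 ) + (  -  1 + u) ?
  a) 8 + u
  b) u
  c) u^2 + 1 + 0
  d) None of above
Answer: a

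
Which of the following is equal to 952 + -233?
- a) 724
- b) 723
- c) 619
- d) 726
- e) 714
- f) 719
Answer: f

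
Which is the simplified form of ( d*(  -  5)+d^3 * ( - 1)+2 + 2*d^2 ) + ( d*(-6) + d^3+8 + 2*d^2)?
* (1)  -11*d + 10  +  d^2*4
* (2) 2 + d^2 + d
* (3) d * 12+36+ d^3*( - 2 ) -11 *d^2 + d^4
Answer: 1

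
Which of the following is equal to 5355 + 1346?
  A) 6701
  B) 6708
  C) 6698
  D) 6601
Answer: A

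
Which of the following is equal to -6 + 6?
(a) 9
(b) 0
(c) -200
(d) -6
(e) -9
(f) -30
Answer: b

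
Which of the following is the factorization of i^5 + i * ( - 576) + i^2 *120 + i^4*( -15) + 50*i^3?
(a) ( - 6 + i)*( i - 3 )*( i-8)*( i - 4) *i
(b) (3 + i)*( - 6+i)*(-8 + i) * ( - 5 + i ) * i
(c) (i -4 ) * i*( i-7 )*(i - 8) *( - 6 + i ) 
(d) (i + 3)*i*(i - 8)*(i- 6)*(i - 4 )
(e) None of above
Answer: d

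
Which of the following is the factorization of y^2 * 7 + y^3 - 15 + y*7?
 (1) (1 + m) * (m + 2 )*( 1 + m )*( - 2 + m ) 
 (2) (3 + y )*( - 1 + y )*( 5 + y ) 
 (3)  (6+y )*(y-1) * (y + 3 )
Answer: 2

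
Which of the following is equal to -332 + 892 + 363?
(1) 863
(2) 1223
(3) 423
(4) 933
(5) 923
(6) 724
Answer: 5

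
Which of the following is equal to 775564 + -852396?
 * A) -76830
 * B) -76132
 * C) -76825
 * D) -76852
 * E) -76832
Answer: E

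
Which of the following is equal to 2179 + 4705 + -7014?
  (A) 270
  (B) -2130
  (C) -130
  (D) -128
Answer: C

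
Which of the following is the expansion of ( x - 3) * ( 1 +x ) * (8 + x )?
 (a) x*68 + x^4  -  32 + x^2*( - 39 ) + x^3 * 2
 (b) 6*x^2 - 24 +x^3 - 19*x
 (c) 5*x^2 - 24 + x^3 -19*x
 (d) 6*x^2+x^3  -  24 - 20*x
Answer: b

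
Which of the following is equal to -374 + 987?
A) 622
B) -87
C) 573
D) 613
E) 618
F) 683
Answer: D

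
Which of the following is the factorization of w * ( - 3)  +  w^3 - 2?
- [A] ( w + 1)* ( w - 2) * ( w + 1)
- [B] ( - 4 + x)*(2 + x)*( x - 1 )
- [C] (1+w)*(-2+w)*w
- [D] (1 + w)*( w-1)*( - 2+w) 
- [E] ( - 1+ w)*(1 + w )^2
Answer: A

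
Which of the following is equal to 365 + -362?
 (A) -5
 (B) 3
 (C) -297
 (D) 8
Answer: B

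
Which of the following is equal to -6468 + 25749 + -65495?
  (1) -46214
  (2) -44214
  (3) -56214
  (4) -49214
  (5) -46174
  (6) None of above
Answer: 1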